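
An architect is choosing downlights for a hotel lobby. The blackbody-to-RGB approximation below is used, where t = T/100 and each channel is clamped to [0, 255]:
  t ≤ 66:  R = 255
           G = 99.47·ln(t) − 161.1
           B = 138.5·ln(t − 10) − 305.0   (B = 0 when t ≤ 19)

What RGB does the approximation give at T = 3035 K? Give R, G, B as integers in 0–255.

t = 3035/100 = 30.35; the t ≤ 66 branch applies.
R = 255 by definition for t ≤ 66.
G = 99.47·ln 30.35 − 161.1 = 99.47·3.4128 − 161.1 = 178.371.
B = 138.5·ln(30.35 − 10) − 305.0 = 138.5·ln 20.35 − 305.0 = 138.5·3.0131 − 305.0 = 112.312.
Rounded: (255, 178, 112).

R=255, G=178, B=112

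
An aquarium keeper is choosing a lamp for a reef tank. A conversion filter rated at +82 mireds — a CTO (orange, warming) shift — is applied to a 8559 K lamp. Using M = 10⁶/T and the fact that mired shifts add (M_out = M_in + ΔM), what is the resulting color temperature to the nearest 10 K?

5030 K

M_in = 10⁶/8559 = 116.84 mireds.
M_out = 116.84 + (+82) = 198.84 mireds.
T_out = 10⁶/198.84 = 5029.3 K → 5030 K.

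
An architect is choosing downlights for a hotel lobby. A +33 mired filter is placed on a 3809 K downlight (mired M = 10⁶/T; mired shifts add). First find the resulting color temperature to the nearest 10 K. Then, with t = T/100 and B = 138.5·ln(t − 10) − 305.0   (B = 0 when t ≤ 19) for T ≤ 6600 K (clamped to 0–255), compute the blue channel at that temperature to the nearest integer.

134

M_in = 10⁶/3809 = 262.54; M_out = 262.54 + (+33) = 295.54.
T_out = 10⁶/295.54 = 3383.7 K → 3380 K; t = 33.8.
B = 138.5·ln(33.8 − 10) − 305.0 = 138.5·ln 23.8 − 305.0 = 138.5·3.1697 − 305.0 = 134.001.
Rounded: 134.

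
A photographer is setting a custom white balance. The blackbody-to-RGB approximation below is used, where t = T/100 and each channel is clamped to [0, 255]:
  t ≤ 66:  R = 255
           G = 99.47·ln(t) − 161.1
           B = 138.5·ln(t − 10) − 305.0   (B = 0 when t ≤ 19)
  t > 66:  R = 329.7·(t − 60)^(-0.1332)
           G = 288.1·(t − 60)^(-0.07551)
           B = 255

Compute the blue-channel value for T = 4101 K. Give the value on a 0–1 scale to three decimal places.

t = 4101/100 = 41.01; the t ≤ 66 branch applies.
B = 138.5·ln(41.01 − 10) − 305.0 = 138.5·ln 31.01 − 305.0 = 138.5·3.4343 − 305.0 = 170.652.
On a 0–1 scale: 170.652/255 = 0.6692 → 0.669.

0.669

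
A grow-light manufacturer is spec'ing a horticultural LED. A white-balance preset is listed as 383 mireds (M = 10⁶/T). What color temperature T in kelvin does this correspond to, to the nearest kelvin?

T = 10⁶ / 383 = 2610.97 K → 2611 K.

2611 K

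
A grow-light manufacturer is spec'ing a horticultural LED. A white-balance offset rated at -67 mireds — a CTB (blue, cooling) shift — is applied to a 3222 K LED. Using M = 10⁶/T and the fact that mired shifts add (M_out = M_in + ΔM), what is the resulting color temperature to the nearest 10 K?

M_in = 10⁶/3222 = 310.37 mireds.
M_out = 310.37 + (-67) = 243.37 mireds.
T_out = 10⁶/243.37 = 4109.0 K → 4110 K.

4110 K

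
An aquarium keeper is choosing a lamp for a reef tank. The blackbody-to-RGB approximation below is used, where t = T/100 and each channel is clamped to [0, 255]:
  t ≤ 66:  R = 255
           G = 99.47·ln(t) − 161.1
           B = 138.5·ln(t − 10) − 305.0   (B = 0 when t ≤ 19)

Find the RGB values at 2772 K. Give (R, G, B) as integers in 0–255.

t = 2772/100 = 27.72; the t ≤ 66 branch applies.
R = 255 by definition for t ≤ 66.
G = 99.47·ln 27.72 − 161.1 = 99.47·3.3222 − 161.1 = 169.355.
B = 138.5·ln(27.72 − 10) − 305.0 = 138.5·ln 17.72 − 305.0 = 138.5·2.8747 − 305.0 = 93.145.
Rounded: (255, 169, 93).

(255, 169, 93)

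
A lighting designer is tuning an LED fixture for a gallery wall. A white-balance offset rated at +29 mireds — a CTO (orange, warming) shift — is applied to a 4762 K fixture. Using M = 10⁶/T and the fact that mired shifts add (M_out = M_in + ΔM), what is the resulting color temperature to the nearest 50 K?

4200 K

M_in = 10⁶/4762 = 210.00 mireds.
M_out = 210.00 + (+29) = 239.00 mireds.
T_out = 10⁶/239.00 = 4184.2 K → 4200 K.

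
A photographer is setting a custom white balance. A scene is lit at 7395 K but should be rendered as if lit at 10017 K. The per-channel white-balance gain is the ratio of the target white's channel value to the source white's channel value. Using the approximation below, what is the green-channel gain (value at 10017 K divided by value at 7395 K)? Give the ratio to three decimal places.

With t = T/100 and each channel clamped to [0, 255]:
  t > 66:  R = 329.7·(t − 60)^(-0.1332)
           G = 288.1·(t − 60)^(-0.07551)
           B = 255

At 7395 K (t = 73.95):
  G = 288.1·(73.95 − 60)^(-0.07551) = 288.1·13.95^(-0.07551) = 288.1·0.81955 = 236.111.
At 10017 K (t = 100.17):
  G = 288.1·(100.17 − 60)^(-0.07551) = 288.1·40.17^(-0.07551) = 288.1·0.75664 = 217.988.
Gain = 217.988 / 236.111 = 0.9232 → 0.923.

0.923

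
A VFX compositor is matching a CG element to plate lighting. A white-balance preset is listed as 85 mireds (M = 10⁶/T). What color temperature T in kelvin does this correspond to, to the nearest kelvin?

T = 10⁶ / 85 = 11764.71 K → 11765 K.

11765 K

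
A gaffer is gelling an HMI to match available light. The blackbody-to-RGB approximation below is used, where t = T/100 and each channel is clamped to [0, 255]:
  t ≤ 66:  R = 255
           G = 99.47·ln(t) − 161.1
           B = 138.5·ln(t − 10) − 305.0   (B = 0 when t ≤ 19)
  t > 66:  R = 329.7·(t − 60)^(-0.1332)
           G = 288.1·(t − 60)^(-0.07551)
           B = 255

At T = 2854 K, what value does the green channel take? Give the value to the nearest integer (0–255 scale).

t = 2854/100 = 28.54; the t ≤ 66 branch applies.
G = 99.47·ln 28.54 − 161.1 = 99.47·3.3513 − 161.1 = 172.254.
Rounded: 172.

172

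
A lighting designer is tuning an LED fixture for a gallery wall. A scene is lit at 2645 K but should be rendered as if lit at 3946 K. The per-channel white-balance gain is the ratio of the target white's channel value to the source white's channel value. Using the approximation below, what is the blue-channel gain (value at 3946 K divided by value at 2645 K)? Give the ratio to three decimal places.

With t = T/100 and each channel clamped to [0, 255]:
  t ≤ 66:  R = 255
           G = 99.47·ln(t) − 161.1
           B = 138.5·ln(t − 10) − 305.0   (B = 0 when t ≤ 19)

1.974

At 2645 K (t = 26.45):
  B = 138.5·ln(26.45 − 10) − 305.0 = 138.5·ln 16.45 − 305.0 = 138.5·2.8003 − 305.0 = 82.845.
At 3946 K (t = 39.46):
  B = 138.5·ln(39.46 − 10) − 305.0 = 138.5·ln 29.46 − 305.0 = 138.5·3.3830 − 305.0 = 163.550.
Gain = 163.550 / 82.845 = 1.9742 → 1.974.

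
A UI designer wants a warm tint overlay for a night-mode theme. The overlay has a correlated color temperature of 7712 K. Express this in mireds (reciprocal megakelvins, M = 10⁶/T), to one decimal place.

129.7 mireds

M = 10⁶ / 7712 = 129.668 → 129.7 mireds.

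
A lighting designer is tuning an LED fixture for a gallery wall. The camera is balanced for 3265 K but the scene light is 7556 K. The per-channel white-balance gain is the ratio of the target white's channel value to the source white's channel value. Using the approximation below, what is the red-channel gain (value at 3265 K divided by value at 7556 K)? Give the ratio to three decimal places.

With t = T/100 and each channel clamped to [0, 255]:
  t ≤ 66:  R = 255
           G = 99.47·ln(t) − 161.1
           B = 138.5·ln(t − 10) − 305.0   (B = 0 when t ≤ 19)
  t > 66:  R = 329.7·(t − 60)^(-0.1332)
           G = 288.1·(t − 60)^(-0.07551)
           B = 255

1.115

At 7556 K (t = 75.56):
  R = 329.7·(75.56 − 60)^(-0.1332) = 329.7·15.56^(-0.1332) = 329.7·0.69378 = 228.741.
At 3265 K (t = 32.65):
  R = 255 by definition for t ≤ 66.
Gain = 255.000 / 228.741 = 1.1148 → 1.115.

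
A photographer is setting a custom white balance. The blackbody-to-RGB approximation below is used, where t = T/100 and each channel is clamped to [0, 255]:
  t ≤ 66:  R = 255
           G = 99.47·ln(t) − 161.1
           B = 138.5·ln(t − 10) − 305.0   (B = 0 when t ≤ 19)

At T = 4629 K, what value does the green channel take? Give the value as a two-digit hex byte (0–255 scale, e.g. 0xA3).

0xDC

t = 4629/100 = 46.29; the t ≤ 66 branch applies.
G = 99.47·ln 46.29 − 161.1 = 99.47·3.8349 − 161.1 = 220.360.
Rounded: 220; in hex, 0xDC.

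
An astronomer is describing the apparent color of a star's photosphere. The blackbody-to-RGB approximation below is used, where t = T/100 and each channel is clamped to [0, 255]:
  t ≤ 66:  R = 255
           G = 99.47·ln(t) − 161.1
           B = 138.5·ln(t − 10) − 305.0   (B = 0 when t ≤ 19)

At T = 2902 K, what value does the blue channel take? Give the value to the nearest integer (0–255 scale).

t = 2902/100 = 29.02; the t ≤ 66 branch applies.
B = 138.5·ln(29.02 − 10) − 305.0 = 138.5·ln 19.02 − 305.0 = 138.5·2.9455 − 305.0 = 102.951.
Rounded: 103.

103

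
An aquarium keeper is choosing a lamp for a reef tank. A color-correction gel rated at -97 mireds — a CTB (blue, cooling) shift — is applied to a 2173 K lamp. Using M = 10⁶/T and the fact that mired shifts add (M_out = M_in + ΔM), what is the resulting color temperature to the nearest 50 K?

M_in = 10⁶/2173 = 460.19 mireds.
M_out = 460.19 + (-97) = 363.19 mireds.
T_out = 10⁶/363.19 = 2753.4 K → 2750 K.

2750 K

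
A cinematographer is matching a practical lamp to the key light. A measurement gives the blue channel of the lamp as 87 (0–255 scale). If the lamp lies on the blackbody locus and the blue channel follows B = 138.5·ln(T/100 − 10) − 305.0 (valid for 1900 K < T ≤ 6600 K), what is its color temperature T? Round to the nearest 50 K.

ln(t − 10) = (87 + 305.0) / 138.5 = 2.8303.
t − 10 = e^2.8303 = 16.951, so t = 26.951.
T = 100·t = 2695 K → 2700 K to the nearest 50 K.

2700 K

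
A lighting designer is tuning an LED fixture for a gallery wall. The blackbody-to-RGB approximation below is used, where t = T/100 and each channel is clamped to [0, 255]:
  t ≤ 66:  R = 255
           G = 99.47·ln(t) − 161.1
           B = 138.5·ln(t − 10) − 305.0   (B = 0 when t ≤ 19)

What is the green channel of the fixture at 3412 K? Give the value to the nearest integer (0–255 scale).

t = 3412/100 = 34.12; the t ≤ 66 branch applies.
G = 99.47·ln 34.12 − 161.1 = 99.47·3.5299 − 161.1 = 190.018.
Rounded: 190.

190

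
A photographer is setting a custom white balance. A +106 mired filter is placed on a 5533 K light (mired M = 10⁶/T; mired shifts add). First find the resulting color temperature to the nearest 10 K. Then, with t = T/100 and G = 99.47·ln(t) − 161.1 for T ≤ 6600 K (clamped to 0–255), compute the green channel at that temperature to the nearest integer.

192

M_in = 10⁶/5533 = 180.73; M_out = 180.73 + (+106) = 286.73.
T_out = 10⁶/286.73 = 3487.6 K → 3490 K; t = 34.9.
G = 99.47·ln 34.9 − 161.1 = 99.47·3.5525 − 161.1 = 192.266.
Rounded: 192.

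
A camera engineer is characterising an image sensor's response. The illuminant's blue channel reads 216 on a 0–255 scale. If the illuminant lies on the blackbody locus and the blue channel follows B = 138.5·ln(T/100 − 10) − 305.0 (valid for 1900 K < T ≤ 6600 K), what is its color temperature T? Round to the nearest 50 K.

ln(t − 10) = (216 + 305.0) / 138.5 = 3.7617.
t − 10 = e^3.7617 = 43.023, so t = 53.023.
T = 100·t = 5302 K → 5300 K to the nearest 50 K.

5300 K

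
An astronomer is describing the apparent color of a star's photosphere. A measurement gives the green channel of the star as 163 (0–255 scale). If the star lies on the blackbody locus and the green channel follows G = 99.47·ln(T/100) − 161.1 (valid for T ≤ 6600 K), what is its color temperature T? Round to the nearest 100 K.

ln t = (163 + 161.1) / 99.47 = 3.2583.
t = e^3.2583 = 26.004.
T = 100·t = 2600 K → 2600 K to the nearest 100 K.

2600 K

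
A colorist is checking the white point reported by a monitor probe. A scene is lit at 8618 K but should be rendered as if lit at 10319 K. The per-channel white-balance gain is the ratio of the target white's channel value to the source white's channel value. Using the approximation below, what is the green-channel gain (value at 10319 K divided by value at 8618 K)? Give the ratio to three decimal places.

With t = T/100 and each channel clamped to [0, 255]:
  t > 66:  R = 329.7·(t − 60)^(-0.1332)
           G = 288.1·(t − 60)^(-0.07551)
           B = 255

At 8618 K (t = 86.18):
  G = 288.1·(86.18 − 60)^(-0.07551) = 288.1·26.18^(-0.07551) = 288.1·0.78150 = 225.150.
At 10319 K (t = 103.19):
  G = 288.1·(103.19 − 60)^(-0.07551) = 288.1·43.19^(-0.07551) = 288.1·0.75251 = 216.798.
Gain = 216.798 / 225.150 = 0.9629 → 0.963.

0.963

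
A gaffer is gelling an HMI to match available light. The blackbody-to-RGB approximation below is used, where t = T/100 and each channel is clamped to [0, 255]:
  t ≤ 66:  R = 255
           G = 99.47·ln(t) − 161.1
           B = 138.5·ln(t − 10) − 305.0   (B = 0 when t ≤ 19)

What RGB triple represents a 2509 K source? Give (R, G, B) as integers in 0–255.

t = 2509/100 = 25.09; the t ≤ 66 branch applies.
R = 255 by definition for t ≤ 66.
G = 99.47·ln 25.09 − 161.1 = 99.47·3.2225 − 161.1 = 159.439.
B = 138.5·ln(25.09 − 10) − 305.0 = 138.5·ln 15.09 − 305.0 = 138.5·2.7140 − 305.0 = 70.893.
Rounded: (255, 159, 71).

(255, 159, 71)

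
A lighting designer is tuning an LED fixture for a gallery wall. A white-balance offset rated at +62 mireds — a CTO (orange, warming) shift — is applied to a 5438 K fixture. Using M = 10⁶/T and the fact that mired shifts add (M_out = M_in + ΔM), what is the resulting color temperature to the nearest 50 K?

M_in = 10⁶/5438 = 183.89 mireds.
M_out = 183.89 + (+62) = 245.89 mireds.
T_out = 10⁶/245.89 = 4066.8 K → 4050 K.

4050 K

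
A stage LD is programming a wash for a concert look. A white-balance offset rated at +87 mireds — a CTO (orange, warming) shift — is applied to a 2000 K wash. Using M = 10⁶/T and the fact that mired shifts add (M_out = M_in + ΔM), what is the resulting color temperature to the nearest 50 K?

1700 K

M_in = 10⁶/2000 = 500.00 mireds.
M_out = 500.00 + (+87) = 587.00 mireds.
T_out = 10⁶/587.00 = 1703.6 K → 1700 K.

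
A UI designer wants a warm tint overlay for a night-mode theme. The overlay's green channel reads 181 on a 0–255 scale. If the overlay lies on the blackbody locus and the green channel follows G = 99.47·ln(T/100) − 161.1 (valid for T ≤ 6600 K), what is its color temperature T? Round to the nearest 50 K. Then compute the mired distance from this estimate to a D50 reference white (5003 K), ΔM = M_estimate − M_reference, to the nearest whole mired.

ln t = (181 + 161.1) / 99.47 = 3.4392.
t = e^3.4392 = 31.163.
T = 100·t = 3116 K → 3100 K to the nearest 50 K.
M_estimate = 10⁶/3100 = 322.58; M_reference = 10⁶/5003 = 199.88.
ΔM = 322.58 − 199.88 = 122.70 → +123 mireds.

+123 mireds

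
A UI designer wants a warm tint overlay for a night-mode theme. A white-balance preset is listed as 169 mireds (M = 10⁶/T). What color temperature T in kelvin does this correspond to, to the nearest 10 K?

T = 10⁶ / 169 = 5917.16 K → 5920 K.

5920 K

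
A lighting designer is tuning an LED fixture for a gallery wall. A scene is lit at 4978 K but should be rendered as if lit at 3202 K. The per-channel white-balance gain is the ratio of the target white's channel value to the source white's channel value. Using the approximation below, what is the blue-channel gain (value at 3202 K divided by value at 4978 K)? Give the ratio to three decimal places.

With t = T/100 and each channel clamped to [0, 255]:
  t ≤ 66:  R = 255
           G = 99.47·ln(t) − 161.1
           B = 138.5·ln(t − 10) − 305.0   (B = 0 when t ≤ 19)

At 4978 K (t = 49.78):
  B = 138.5·ln(49.78 − 10) − 305.0 = 138.5·ln 39.78 − 305.0 = 138.5·3.6834 − 305.0 = 205.146.
At 3202 K (t = 32.02):
  B = 138.5·ln(32.02 − 10) − 305.0 = 138.5·ln 22.02 − 305.0 = 138.5·3.0920 − 305.0 = 123.235.
Gain = 123.235 / 205.146 = 0.6007 → 0.601.

0.601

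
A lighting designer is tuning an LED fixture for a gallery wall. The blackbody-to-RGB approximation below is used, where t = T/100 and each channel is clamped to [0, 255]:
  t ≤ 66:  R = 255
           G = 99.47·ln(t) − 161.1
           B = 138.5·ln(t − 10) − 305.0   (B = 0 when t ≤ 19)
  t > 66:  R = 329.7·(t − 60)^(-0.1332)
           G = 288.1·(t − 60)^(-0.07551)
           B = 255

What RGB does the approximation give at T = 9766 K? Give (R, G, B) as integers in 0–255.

(203, 219, 255)

t = 9766/100 = 97.66; the t > 66 branch applies.
R = 329.7·(97.66 − 60)^(-0.1332) = 329.7·37.66^(-0.1332) = 329.7·0.61673 = 203.335.
G = 288.1·(97.66 − 60)^(-0.07551) = 288.1·37.66^(-0.07551) = 288.1·0.76034 = 219.053.
B = 255 by definition for t > 66.
Rounded: (203, 219, 255).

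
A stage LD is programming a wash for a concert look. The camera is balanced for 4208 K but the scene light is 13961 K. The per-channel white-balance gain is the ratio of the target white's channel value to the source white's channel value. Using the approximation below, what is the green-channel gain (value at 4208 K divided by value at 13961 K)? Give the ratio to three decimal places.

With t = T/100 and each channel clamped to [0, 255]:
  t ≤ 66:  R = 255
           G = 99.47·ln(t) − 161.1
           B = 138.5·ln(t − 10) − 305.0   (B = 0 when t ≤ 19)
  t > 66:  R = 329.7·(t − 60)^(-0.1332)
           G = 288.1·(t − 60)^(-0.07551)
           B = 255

1.019

At 13961 K (t = 139.61):
  G = 288.1·(139.61 − 60)^(-0.07551) = 288.1·79.61^(-0.07551) = 288.1·0.71855 = 207.015.
At 4208 K (t = 42.08):
  G = 99.47·ln 42.08 − 161.1 = 99.47·3.7396 − 161.1 = 210.875.
Gain = 210.875 / 207.015 = 1.0186 → 1.019.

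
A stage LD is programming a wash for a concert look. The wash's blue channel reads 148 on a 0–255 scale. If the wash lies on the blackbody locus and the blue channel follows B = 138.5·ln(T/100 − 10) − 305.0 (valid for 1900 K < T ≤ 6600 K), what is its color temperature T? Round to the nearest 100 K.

3600 K

ln(t − 10) = (148 + 305.0) / 138.5 = 3.2708.
t − 10 = e^3.2708 = 26.331, so t = 36.331.
T = 100·t = 3633 K → 3600 K to the nearest 100 K.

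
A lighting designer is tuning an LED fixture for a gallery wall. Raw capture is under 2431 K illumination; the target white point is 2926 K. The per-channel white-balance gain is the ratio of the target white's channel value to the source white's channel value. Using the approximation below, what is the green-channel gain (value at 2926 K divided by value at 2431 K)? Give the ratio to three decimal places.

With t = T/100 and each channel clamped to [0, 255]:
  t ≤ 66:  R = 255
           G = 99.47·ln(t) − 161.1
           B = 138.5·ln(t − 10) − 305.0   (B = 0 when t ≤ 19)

1.118

At 2431 K (t = 24.31):
  G = 99.47·ln 24.31 − 161.1 = 99.47·3.1909 − 161.1 = 156.298.
At 2926 K (t = 29.26):
  G = 99.47·ln 29.26 − 161.1 = 99.47·3.3762 − 161.1 = 174.733.
Gain = 174.733 / 156.298 = 1.1179 → 1.118.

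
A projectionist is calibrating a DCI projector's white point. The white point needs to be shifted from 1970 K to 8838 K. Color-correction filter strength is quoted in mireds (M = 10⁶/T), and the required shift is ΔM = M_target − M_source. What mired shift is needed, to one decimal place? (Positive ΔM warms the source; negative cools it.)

M_source = 10⁶/1970 = 507.614; M_target = 10⁶/8838 = 113.148.
ΔM = 113.148 − 507.614 = -394.466 → -394.5 mireds, a cooling shift.

-394.5 mireds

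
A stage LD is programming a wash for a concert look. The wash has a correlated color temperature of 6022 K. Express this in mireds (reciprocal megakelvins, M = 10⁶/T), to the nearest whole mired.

166 mireds

M = 10⁶ / 6022 = 166.058 → 166 mireds.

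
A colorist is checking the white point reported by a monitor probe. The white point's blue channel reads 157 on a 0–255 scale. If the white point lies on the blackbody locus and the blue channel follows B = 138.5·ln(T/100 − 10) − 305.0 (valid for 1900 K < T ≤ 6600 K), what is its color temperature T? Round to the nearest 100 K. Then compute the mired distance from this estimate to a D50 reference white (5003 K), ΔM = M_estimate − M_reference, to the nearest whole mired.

+63 mireds

ln(t − 10) = (157 + 305.0) / 138.5 = 3.3357.
t − 10 = e^3.3357 = 28.099, so t = 38.099.
T = 100·t = 3810 K → 3800 K to the nearest 100 K.
M_estimate = 10⁶/3800 = 263.16; M_reference = 10⁶/5003 = 199.88.
ΔM = 263.16 − 199.88 = 63.28 → +63 mireds.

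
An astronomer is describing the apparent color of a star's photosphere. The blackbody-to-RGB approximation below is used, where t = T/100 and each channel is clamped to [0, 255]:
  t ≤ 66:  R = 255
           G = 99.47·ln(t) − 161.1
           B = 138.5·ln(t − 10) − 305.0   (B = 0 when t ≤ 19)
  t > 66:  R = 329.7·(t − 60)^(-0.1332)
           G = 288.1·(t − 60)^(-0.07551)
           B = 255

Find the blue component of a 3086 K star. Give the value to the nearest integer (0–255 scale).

116

t = 3086/100 = 30.86; the t ≤ 66 branch applies.
B = 138.5·ln(30.86 − 10) − 305.0 = 138.5·ln 20.86 − 305.0 = 138.5·3.0378 − 305.0 = 115.740.
Rounded: 116.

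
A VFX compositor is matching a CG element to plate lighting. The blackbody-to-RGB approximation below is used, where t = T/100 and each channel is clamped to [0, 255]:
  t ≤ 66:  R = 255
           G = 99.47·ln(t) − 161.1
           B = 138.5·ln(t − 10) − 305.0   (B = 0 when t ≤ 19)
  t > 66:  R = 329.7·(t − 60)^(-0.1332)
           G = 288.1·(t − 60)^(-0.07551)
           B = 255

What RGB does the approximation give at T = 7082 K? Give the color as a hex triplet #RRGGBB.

#F0F1FF

t = 7082/100 = 70.82; the t > 66 branch applies.
R = 329.7·(70.82 − 60)^(-0.1332) = 329.7·10.82^(-0.1332) = 329.7·0.72818 = 240.082.
G = 288.1·(70.82 − 60)^(-0.07551) = 288.1·10.82^(-0.07551) = 288.1·0.83542 = 240.685.
B = 255 by definition for t > 66.
Rounded: (240, 241, 255).
In hex: #F0F1FF.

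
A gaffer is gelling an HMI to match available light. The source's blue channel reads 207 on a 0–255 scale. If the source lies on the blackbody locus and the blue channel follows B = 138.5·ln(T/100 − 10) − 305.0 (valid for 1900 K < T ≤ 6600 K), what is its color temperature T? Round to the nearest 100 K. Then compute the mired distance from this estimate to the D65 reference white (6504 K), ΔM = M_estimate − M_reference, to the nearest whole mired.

ln(t − 10) = (207 + 305.0) / 138.5 = 3.6968.
t − 10 = e^3.6968 = 40.316, so t = 50.316.
T = 100·t = 5032 K → 5000 K to the nearest 100 K.
M_estimate = 10⁶/5000 = 200.00; M_reference = 10⁶/6504 = 153.75.
ΔM = 200.00 − 153.75 = 46.25 → +46 mireds.

+46 mireds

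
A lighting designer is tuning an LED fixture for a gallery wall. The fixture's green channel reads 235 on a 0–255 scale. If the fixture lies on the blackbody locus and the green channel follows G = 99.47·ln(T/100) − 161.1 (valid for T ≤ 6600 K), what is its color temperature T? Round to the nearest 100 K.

ln t = (235 + 161.1) / 99.47 = 3.9821.
t = e^3.9821 = 53.630.
T = 100·t = 5363 K → 5400 K to the nearest 100 K.

5400 K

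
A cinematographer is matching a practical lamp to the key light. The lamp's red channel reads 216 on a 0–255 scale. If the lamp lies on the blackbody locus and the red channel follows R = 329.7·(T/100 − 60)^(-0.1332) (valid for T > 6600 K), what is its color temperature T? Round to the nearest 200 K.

(t − 60)^(-0.1332) = 216/329.7 = 0.65514.
t − 60 = 0.65514^(1/-0.1332) = 0.65514^(-7.508) = 23.926, so t = 83.926.
T = 100·t = 8393 K → 8400 K to the nearest 200 K.

8400 K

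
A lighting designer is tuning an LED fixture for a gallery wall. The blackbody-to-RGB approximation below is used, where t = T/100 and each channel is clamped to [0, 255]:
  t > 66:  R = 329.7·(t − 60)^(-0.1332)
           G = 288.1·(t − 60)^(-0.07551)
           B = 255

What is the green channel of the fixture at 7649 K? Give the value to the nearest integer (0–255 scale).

t = 7649/100 = 76.49; the t > 66 branch applies.
G = 288.1·(76.49 − 60)^(-0.07551) = 288.1·16.49^(-0.07551) = 288.1·0.80926 = 233.148.
Rounded: 233.

233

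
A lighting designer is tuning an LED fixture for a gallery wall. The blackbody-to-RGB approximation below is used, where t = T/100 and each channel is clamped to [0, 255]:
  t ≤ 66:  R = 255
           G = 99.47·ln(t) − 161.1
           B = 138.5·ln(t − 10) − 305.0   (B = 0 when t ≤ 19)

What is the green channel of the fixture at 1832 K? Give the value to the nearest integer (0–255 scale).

128

t = 1832/100 = 18.32; the t ≤ 66 branch applies.
G = 99.47·ln 18.32 − 161.1 = 99.47·2.9080 − 161.1 = 128.158.
Rounded: 128.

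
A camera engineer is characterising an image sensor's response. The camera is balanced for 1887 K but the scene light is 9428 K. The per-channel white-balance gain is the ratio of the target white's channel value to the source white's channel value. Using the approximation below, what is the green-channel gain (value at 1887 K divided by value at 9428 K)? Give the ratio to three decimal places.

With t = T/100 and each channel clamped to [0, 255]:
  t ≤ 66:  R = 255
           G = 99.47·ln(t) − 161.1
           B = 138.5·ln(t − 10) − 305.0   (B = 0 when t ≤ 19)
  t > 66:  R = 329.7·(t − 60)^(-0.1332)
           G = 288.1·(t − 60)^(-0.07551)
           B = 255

0.594

At 9428 K (t = 94.28):
  G = 288.1·(94.28 − 60)^(-0.07551) = 288.1·34.28^(-0.07551) = 288.1·0.76575 = 220.614.
At 1887 K (t = 18.87):
  G = 99.47·ln 18.87 − 161.1 = 99.47·2.9376 − 161.1 = 131.100.
Gain = 131.100 / 220.614 = 0.5943 → 0.594.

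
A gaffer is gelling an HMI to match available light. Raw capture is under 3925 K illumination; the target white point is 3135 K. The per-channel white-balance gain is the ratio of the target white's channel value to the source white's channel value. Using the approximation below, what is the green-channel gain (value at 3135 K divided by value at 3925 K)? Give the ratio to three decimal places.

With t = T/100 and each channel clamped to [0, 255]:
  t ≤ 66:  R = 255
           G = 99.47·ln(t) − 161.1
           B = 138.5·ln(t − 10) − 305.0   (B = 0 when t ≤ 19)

At 3925 K (t = 39.25):
  G = 99.47·ln 39.25 − 161.1 = 99.47·3.6700 − 161.1 = 203.950.
At 3135 K (t = 31.35):
  G = 99.47·ln 31.35 − 161.1 = 99.47·3.4452 − 161.1 = 181.595.
Gain = 181.595 / 203.950 = 0.8904 → 0.890.

0.890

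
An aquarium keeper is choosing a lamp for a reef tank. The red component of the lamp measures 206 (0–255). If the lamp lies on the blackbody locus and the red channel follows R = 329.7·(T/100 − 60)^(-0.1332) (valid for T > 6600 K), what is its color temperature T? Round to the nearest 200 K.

9400 K

(t − 60)^(-0.1332) = 206/329.7 = 0.62481.
t − 60 = 0.62481^(1/-0.1332) = 0.62481^(-7.508) = 34.152, so t = 94.152.
T = 100·t = 9415 K → 9400 K to the nearest 200 K.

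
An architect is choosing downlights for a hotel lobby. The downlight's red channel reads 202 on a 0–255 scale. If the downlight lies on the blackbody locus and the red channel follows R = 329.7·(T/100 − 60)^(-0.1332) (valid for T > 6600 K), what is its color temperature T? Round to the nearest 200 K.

(t − 60)^(-0.1332) = 202/329.7 = 0.61268.
t − 60 = 0.61268^(1/-0.1332) = 0.61268^(-7.508) = 39.569, so t = 99.569.
T = 100·t = 9957 K → 10000 K to the nearest 200 K.

10000 K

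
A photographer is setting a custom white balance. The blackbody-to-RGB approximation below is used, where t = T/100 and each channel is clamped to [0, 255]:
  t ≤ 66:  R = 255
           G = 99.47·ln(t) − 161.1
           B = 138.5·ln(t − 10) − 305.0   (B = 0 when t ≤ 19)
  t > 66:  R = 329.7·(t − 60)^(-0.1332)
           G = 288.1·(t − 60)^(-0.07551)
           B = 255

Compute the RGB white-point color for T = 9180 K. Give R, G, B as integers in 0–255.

R=208, G=222, B=255

t = 9180/100 = 91.8; the t > 66 branch applies.
R = 329.7·(91.8 − 60)^(-0.1332) = 329.7·31.8^(-0.1332) = 329.7·0.63078 = 207.968.
G = 288.1·(91.8 − 60)^(-0.07551) = 288.1·31.8^(-0.07551) = 288.1·0.77011 = 221.868.
B = 255 by definition for t > 66.
Rounded: (208, 222, 255).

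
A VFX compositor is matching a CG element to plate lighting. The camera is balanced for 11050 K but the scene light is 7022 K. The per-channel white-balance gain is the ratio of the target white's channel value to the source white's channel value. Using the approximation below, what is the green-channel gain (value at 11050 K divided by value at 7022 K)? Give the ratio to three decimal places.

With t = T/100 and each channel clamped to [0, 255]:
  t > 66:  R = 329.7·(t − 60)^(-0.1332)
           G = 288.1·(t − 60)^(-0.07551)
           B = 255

At 7022 K (t = 70.22):
  G = 288.1·(70.22 − 60)^(-0.07551) = 288.1·10.22^(-0.07551) = 288.1·0.83903 = 241.724.
At 11050 K (t = 110.5):
  G = 288.1·(110.5 − 60)^(-0.07551) = 288.1·50.5^(-0.07551) = 288.1·0.74368 = 214.253.
Gain = 214.253 / 241.724 = 0.8864 → 0.886.

0.886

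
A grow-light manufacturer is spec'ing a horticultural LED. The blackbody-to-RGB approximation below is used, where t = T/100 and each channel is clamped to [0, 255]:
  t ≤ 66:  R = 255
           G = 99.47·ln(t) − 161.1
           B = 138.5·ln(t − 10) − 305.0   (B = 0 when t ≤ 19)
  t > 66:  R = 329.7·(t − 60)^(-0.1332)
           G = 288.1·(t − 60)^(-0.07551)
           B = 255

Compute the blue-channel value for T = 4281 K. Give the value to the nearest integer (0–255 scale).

t = 4281/100 = 42.81; the t ≤ 66 branch applies.
B = 138.5·ln(42.81 − 10) − 305.0 = 138.5·ln 32.81 − 305.0 = 138.5·3.4907 − 305.0 = 178.467.
Rounded: 178.

178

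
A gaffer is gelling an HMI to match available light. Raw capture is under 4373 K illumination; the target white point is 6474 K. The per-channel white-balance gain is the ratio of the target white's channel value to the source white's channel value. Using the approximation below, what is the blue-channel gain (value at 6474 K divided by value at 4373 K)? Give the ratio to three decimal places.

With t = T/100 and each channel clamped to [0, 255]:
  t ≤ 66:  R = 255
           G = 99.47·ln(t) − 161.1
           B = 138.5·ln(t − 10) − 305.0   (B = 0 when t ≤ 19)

At 4373 K (t = 43.73):
  B = 138.5·ln(43.73 − 10) − 305.0 = 138.5·ln 33.73 − 305.0 = 138.5·3.5184 − 305.0 = 182.297.
At 6474 K (t = 64.74):
  B = 138.5·ln(64.74 − 10) − 305.0 = 138.5·ln 54.74 − 305.0 = 138.5·4.0026 − 305.0 = 249.359.
Gain = 249.359 / 182.297 = 1.3679 → 1.368.

1.368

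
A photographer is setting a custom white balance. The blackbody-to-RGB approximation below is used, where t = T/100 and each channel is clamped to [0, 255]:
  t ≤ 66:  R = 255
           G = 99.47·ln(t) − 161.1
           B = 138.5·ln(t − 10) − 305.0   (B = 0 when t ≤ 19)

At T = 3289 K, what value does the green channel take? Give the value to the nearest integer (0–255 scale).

186

t = 3289/100 = 32.89; the t ≤ 66 branch applies.
G = 99.47·ln 32.89 − 161.1 = 99.47·3.4932 − 161.1 = 186.365.
Rounded: 186.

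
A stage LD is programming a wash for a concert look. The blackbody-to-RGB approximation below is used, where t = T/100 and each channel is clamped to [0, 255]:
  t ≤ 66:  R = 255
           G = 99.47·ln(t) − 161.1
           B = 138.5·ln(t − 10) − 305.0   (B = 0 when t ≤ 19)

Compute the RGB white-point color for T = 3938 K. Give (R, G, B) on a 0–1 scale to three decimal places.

t = 3938/100 = 39.38; the t ≤ 66 branch applies.
R = 255 by definition for t ≤ 66.
G = 99.47·ln 39.38 − 161.1 = 99.47·3.6733 − 161.1 = 204.279.
B = 138.5·ln(39.38 − 10) − 305.0 = 138.5·ln 29.38 − 305.0 = 138.5·3.3803 − 305.0 = 163.174.
Dividing each by 255: (1.0000, 0.8011, 0.6399) → (1.000, 0.801, 0.640).

(1.000, 0.801, 0.640)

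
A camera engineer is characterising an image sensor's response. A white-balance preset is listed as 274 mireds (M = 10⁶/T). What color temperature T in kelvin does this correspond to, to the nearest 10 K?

3650 K

T = 10⁶ / 274 = 3649.64 K → 3650 K.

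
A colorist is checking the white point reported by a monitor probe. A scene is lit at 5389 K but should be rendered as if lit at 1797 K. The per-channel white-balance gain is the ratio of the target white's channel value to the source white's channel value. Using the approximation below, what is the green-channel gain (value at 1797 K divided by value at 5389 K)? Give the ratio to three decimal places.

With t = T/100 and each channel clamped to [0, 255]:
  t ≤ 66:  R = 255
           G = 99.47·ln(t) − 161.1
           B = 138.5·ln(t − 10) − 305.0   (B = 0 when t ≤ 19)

0.536

At 5389 K (t = 53.89):
  G = 99.47·ln 53.89 − 161.1 = 99.47·3.9869 − 161.1 = 235.481.
At 1797 K (t = 17.97):
  G = 99.47·ln 17.97 − 161.1 = 99.47·2.8887 − 161.1 = 126.239.
Gain = 126.239 / 235.481 = 0.5361 → 0.536.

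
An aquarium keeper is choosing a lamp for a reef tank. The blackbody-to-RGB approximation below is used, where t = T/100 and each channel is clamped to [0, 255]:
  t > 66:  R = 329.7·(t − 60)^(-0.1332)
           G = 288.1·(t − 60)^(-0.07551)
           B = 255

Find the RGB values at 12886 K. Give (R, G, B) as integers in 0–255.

t = 12886/100 = 128.86; the t > 66 branch applies.
R = 329.7·(128.86 − 60)^(-0.1332) = 329.7·68.86^(-0.1332) = 329.7·0.56909 = 187.630.
G = 288.1·(128.86 − 60)^(-0.07551) = 288.1·68.86^(-0.07551) = 288.1·0.72647 = 209.295.
B = 255 by definition for t > 66.
Rounded: (188, 209, 255).

(188, 209, 255)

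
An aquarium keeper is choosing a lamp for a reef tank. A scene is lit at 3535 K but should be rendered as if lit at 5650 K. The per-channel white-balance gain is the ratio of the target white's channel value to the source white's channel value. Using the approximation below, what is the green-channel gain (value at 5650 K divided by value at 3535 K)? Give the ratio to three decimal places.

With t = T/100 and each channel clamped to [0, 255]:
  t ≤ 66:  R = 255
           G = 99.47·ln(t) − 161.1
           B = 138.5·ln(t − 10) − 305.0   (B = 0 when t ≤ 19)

1.241

At 3535 K (t = 35.35):
  G = 99.47·ln 35.35 − 161.1 = 99.47·3.5653 − 161.1 = 193.540.
At 5650 K (t = 56.5):
  G = 99.47·ln 56.5 − 161.1 = 99.47·4.0342 − 161.1 = 240.186.
Gain = 240.186 / 193.540 = 1.2410 → 1.241.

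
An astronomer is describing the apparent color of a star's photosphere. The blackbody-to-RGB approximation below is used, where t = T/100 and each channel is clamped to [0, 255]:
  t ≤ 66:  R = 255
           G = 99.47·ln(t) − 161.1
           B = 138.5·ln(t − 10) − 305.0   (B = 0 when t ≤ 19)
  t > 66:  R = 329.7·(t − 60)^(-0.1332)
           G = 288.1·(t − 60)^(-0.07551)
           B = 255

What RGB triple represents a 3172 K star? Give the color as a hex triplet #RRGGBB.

#FFB779

t = 3172/100 = 31.72; the t ≤ 66 branch applies.
R = 255 by definition for t ≤ 66.
G = 99.47·ln 31.72 − 161.1 = 99.47·3.4569 − 161.1 = 182.763.
B = 138.5·ln(31.72 − 10) − 305.0 = 138.5·ln 21.72 − 305.0 = 138.5·3.0782 − 305.0 = 121.335.
Rounded: (255, 183, 121).
In hex: #FFB779.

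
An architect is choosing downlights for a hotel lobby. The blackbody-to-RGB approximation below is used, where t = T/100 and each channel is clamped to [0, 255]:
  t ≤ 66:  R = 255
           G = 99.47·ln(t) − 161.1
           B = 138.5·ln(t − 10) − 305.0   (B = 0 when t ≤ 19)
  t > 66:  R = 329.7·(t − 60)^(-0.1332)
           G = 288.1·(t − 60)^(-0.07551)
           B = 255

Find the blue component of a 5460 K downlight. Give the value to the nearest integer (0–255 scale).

t = 5460/100 = 54.6; the t ≤ 66 branch applies.
B = 138.5·ln(54.6 − 10) − 305.0 = 138.5·ln 44.6 − 305.0 = 138.5·3.7977 − 305.0 = 220.986.
Rounded: 221.

221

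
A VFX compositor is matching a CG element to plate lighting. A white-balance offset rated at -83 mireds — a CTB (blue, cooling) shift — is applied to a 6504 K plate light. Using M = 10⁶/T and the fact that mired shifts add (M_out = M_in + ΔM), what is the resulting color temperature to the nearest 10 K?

14130 K

M_in = 10⁶/6504 = 153.75 mireds.
M_out = 153.75 + (-83) = 70.75 mireds.
T_out = 10⁶/70.75 = 14134.0 K → 14130 K.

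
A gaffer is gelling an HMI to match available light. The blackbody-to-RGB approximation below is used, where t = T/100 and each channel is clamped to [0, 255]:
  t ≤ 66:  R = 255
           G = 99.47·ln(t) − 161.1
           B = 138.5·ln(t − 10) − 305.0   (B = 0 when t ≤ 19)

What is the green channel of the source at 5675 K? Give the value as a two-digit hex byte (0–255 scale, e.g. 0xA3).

t = 5675/100 = 56.75; the t ≤ 66 branch applies.
G = 99.47·ln 56.75 − 161.1 = 99.47·4.0387 − 161.1 = 240.625.
Rounded: 241; in hex, 0xF1.

0xF1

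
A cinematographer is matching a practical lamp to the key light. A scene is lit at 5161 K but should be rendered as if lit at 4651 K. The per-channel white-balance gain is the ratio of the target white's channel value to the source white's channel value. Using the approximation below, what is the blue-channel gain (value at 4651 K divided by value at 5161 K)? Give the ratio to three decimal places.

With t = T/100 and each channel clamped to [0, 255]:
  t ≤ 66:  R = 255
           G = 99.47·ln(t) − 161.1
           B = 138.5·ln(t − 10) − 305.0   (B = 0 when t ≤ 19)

At 5161 K (t = 51.61):
  B = 138.5·ln(51.61 − 10) − 305.0 = 138.5·ln 41.61 − 305.0 = 138.5·3.7283 − 305.0 = 211.375.
At 4651 K (t = 46.51):
  B = 138.5·ln(46.51 − 10) − 305.0 = 138.5·ln 36.51 − 305.0 = 138.5·3.5976 − 305.0 = 193.266.
Gain = 193.266 / 211.375 = 0.9143 → 0.914.

0.914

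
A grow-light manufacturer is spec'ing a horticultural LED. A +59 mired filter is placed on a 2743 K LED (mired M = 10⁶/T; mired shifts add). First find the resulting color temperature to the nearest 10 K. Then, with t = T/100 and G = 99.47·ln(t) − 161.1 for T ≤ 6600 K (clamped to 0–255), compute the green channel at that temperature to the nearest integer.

153

M_in = 10⁶/2743 = 364.56; M_out = 364.56 + (+59) = 423.56.
T_out = 10⁶/423.56 = 2360.9 K → 2360 K; t = 23.6.
G = 99.47·ln 23.6 − 161.1 = 99.47·3.1612 − 161.1 = 153.349.
Rounded: 153.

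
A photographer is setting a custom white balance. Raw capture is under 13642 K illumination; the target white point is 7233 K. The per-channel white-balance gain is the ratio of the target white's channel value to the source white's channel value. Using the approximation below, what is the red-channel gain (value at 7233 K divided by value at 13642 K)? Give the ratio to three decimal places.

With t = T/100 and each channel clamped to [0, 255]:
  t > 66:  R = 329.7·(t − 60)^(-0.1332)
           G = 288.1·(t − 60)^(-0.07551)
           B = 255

At 13642 K (t = 136.42):
  R = 329.7·(136.42 − 60)^(-0.1332) = 329.7·76.42^(-0.1332) = 329.7·0.56125 = 185.044.
At 7233 K (t = 72.33):
  R = 329.7·(72.33 − 60)^(-0.1332) = 329.7·12.33^(-0.1332) = 329.7·0.71562 = 235.941.
Gain = 235.941 / 185.044 = 1.2750 → 1.275.

1.275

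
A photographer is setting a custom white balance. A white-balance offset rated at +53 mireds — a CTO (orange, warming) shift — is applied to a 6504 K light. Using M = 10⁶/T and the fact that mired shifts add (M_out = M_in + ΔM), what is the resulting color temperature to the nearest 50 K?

M_in = 10⁶/6504 = 153.75 mireds.
M_out = 153.75 + (+53) = 206.75 mireds.
T_out = 10⁶/206.75 = 4836.7 K → 4850 K.

4850 K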